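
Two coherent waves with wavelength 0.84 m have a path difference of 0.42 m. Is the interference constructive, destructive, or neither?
destructive — path difference = 0.5λ, an odd multiple of λ/2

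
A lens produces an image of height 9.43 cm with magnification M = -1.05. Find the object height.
ho = |hi|/|M| = 8.981 cm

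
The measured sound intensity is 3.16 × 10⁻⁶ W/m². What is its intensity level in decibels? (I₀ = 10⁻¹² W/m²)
β = 10·log₁₀(I/I₀) = 65 dB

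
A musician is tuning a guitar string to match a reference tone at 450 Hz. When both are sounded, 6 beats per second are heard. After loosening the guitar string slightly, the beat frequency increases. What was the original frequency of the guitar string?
444 Hz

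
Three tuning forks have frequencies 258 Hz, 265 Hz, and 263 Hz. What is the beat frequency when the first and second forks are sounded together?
7 Hz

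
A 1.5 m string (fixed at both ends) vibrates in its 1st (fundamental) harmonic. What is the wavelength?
λₙ = 2L/n = 3 m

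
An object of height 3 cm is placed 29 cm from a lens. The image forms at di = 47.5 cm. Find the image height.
hi = (-di/do) × ho = -4.914 cm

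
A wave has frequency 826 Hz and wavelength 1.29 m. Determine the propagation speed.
v = fλ = 1066 m/s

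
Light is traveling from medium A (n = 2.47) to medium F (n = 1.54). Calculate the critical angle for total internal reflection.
θc = arcsin(n₂/n₁) = 38.57°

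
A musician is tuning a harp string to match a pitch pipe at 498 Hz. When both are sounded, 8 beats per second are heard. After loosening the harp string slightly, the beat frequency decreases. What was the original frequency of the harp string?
506 Hz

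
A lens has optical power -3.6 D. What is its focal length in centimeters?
f = 1/P = -27.78 cm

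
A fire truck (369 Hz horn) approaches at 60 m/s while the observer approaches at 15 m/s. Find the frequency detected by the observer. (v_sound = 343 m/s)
f_obs = f·(v + v_o)/(v − v_s) = 466.8 Hz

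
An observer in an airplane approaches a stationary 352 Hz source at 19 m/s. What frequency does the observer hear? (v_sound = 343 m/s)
f_obs = f·(v + v_o)/v = 371.5 Hz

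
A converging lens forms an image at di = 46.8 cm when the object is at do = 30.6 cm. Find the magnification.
M = −di/do = -1.529 (inverted image)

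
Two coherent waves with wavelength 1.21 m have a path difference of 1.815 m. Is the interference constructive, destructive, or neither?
destructive — path difference = 1.5λ, an odd multiple of λ/2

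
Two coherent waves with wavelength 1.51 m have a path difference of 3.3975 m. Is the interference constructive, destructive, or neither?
neither (partial) — path difference = 2.25λ, neither a whole number of wavelengths nor an odd multiple of λ/2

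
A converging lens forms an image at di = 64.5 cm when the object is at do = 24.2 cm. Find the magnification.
M = −di/do = -2.665 (inverted image)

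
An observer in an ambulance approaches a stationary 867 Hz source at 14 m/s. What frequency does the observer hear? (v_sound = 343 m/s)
f_obs = f·(v + v_o)/v = 902.4 Hz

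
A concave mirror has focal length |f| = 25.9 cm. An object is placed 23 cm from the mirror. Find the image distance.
f = +25.9 cm (concave); 1/di = 1/f − 1/do → di = -205.4 cm (virtual image, behind mirror)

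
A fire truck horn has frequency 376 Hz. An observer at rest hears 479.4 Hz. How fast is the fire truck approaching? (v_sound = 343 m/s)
v_s = v·(1 − f/f_obs) = 73.98 m/s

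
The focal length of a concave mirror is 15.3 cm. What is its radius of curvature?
R = 2|f| = 30.6 cm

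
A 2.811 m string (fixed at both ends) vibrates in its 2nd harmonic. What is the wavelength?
λₙ = 2L/n = 2.811 m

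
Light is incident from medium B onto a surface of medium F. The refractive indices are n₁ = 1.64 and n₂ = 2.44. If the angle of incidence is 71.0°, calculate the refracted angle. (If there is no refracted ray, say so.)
sin θ₂ = (n₁/n₂)·sin θ₁ = 0.6355 → θ₂ = 39.46°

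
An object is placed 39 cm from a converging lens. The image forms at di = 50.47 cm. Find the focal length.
1/f = 1/do + 1/di → f = 22 cm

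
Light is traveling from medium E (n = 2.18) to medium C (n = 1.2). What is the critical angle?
θc = arcsin(n₂/n₁) = 33.4°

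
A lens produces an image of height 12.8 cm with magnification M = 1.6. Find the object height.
ho = |hi|/|M| = 8 cm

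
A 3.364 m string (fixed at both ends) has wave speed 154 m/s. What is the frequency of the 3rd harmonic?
fₙ = nv/(2L) = 68.67 Hz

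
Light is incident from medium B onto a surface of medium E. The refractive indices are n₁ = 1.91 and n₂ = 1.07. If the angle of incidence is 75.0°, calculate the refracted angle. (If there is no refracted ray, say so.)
sin θ₂ = (n₁/n₂)·sin θ₁ = 1.724 > 1, so there is no refracted ray — the light undergoes total internal reflection.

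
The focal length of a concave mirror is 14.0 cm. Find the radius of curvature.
R = 2|f| = 28 cm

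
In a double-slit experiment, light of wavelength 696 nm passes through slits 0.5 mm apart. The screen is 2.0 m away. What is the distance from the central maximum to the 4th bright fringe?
y = mλL/d = 11.14 mm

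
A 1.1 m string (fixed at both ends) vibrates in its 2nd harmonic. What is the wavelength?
λₙ = 2L/n = 1.1 m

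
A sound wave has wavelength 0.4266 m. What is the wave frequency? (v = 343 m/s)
f = v/λ = 804 Hz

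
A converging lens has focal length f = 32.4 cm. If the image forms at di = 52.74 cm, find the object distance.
1/do = 1/f − 1/di → do = 84.01 cm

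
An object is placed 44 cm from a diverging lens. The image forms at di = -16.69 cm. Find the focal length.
1/f = 1/do + 1/di → f = -26.89 cm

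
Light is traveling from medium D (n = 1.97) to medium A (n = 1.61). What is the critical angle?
θc = arcsin(n₂/n₁) = 54.81°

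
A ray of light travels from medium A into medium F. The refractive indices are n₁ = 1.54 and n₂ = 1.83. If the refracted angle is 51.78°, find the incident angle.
sin θ₁ = (n₂/n₁)·sin θ₂ → θ₁ = 69°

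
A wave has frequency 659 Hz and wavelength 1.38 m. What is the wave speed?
v = fλ = 909.4 m/s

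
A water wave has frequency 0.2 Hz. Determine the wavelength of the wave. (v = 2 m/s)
λ = v/f = 10 m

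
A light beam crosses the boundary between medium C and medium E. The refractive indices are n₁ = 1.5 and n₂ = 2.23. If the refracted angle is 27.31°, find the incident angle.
sin θ₁ = (n₂/n₁)·sin θ₂ → θ₁ = 43.01°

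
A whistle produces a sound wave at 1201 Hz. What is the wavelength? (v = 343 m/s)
λ = v/f = 0.2856 m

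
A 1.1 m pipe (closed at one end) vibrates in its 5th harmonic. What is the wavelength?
λₙ = 4L/n = 0.88 m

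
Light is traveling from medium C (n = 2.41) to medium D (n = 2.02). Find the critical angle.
θc = arcsin(n₂/n₁) = 56.95°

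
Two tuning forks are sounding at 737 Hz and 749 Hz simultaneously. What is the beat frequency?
12 Hz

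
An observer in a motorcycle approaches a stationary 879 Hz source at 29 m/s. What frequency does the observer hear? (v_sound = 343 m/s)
f_obs = f·(v + v_o)/v = 953.3 Hz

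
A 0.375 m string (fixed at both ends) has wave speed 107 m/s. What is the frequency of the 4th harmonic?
fₙ = nv/(2L) = 570.7 Hz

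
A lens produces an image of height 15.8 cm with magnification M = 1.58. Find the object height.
ho = |hi|/|M| = 10 cm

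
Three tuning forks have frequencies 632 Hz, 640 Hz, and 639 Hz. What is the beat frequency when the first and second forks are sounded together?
8 Hz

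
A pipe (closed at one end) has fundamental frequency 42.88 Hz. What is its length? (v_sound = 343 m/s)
L = v/(4f₁) = 2 m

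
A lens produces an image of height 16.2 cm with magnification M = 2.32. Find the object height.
ho = |hi|/|M| = 6.983 cm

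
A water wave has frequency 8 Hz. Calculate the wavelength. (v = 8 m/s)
λ = v/f = 1 m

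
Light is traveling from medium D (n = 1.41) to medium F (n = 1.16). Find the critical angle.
θc = arcsin(n₂/n₁) = 55.36°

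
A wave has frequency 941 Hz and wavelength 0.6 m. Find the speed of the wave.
v = fλ = 564.6 m/s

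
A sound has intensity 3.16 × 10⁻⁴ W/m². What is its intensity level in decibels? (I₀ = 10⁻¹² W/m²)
β = 10·log₁₀(I/I₀) = 85 dB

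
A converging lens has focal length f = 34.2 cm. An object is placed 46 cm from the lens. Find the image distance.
1/di = 1/f − 1/do → di = 133.3 cm (real image)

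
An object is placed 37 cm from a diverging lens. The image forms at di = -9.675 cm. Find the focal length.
1/f = 1/do + 1/di → f = -13.1 cm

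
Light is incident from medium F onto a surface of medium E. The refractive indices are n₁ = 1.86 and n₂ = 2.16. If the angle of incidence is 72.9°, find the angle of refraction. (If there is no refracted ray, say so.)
sin θ₂ = (n₁/n₂)·sin θ₁ = 0.823 → θ₂ = 55.39°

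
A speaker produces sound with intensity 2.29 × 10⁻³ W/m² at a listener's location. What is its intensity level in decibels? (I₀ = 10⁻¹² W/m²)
β = 10·log₁₀(I/I₀) = 93.6 dB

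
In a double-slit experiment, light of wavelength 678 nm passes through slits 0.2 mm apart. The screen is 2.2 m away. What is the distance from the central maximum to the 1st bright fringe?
y = mλL/d = 7.458 mm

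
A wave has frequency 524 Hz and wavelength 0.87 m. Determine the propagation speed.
v = fλ = 455.9 m/s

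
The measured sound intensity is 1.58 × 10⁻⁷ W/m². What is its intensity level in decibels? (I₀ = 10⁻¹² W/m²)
β = 10·log₁₀(I/I₀) = 51.99 dB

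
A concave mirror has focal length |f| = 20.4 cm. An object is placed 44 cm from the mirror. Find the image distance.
f = +20.4 cm (concave); 1/di = 1/f − 1/do → di = 38.03 cm (real image, in front of mirror)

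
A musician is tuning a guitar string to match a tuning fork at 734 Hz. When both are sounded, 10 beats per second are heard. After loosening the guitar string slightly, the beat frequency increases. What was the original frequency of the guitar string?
724 Hz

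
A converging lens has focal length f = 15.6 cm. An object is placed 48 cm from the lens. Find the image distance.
1/di = 1/f − 1/do → di = 23.11 cm (real image)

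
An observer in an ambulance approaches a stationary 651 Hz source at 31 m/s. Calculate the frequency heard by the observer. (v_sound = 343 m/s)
f_obs = f·(v + v_o)/v = 709.8 Hz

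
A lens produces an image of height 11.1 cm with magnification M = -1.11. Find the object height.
ho = |hi|/|M| = 10 cm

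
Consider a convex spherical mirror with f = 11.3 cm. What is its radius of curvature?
R = 2|f| = 22.6 cm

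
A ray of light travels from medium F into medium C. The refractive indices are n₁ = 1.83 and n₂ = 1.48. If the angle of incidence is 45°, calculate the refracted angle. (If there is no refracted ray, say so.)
sin θ₂ = (n₁/n₂)·sin θ₁ = 0.8743 → θ₂ = 60.97°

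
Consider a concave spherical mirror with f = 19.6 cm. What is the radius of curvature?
R = 2|f| = 39.2 cm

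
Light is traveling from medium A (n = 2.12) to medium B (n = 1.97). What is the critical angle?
θc = arcsin(n₂/n₁) = 68.32°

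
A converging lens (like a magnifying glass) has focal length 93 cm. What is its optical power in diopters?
P = 1/f = 1.075 D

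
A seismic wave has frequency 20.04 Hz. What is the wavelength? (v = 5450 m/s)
λ = v/f = 272 m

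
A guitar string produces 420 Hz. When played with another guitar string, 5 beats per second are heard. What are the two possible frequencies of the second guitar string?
f₂ = 420 ± 5 Hz → 425 Hz or 415 Hz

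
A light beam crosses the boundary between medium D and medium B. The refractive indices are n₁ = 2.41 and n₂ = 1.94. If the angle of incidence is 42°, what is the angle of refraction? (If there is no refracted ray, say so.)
sin θ₂ = (n₁/n₂)·sin θ₁ = 0.8312 → θ₂ = 56.23°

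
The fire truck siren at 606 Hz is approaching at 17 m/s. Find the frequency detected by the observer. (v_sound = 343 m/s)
f_obs = f·v/(v − v_s) = 637.6 Hz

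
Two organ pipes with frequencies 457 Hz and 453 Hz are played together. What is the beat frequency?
4 Hz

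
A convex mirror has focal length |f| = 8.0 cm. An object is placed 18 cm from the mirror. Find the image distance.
f = −8.0 cm (convex); 1/di = 1/f − 1/do → di = -5.538 cm (virtual image, behind mirror)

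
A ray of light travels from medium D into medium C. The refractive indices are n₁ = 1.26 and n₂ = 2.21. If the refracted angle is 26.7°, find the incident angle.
sin θ₁ = (n₂/n₁)·sin θ₂ → θ₁ = 52.01°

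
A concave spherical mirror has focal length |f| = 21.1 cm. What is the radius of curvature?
R = 2|f| = 42.2 cm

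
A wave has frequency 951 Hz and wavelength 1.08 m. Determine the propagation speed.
v = fλ = 1027 m/s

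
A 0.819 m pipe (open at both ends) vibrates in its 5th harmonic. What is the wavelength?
λₙ = 2L/n = 0.3276 m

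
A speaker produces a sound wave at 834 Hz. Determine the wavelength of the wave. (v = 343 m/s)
λ = v/f = 0.4113 m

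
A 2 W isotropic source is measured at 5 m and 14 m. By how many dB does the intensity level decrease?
Δβ = 20·log₁₀(r₂/r₁) = 8.943 dB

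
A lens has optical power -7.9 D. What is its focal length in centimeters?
f = 1/P = -12.66 cm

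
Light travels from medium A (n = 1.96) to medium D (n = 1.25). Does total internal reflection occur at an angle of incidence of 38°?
θc = arcsin(n₂/n₁) = 39.62°; 38° < θc, so no — the ray refracts.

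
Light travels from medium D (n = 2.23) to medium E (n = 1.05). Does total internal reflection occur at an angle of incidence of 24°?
θc = arcsin(n₂/n₁) = 28.09°; 24° < θc, so no — the ray refracts.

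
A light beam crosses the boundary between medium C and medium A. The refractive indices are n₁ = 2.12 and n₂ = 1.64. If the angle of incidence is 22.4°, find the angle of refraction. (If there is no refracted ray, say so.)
sin θ₂ = (n₁/n₂)·sin θ₁ = 0.4926 → θ₂ = 29.51°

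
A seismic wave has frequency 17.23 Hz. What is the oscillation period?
T = 1/f = 0.05804 s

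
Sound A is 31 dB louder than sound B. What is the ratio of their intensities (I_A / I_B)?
I_A/I_B = 10^(Δβ/10) = 1259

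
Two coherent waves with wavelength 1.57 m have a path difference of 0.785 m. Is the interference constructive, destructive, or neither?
destructive — path difference = 0.5λ, an odd multiple of λ/2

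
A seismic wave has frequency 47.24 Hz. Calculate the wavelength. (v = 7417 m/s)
λ = v/f = 157 m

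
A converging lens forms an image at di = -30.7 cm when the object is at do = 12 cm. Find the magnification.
M = −di/do = 2.558 (upright image)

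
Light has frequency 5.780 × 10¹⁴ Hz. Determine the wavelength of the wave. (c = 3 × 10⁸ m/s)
λ = c/f = 519 nm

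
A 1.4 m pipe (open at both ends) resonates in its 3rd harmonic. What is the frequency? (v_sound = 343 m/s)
fₙ = nv/(2L) = 367.5 Hz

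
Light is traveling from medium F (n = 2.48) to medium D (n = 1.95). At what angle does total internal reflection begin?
θc = arcsin(n₂/n₁) = 51.84°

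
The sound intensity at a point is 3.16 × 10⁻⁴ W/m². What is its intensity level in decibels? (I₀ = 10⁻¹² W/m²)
β = 10·log₁₀(I/I₀) = 85 dB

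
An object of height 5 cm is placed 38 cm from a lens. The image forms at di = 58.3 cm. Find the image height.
hi = (-di/do) × ho = -7.671 cm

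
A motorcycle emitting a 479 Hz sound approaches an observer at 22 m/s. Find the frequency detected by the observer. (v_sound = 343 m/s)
f_obs = f·v/(v − v_s) = 511.8 Hz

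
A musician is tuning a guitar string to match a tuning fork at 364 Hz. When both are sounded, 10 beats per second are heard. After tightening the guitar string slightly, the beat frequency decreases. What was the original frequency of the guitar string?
354 Hz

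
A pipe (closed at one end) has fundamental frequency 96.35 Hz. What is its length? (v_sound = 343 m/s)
L = v/(4f₁) = 0.89 m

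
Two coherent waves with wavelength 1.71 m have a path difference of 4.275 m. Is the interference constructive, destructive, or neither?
destructive — path difference = 2.5λ, an odd multiple of λ/2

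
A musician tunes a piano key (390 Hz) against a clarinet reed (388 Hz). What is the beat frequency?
2 Hz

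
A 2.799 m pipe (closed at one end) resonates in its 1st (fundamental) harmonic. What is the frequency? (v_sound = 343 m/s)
fₙ = nv/(4L) = 30.64 Hz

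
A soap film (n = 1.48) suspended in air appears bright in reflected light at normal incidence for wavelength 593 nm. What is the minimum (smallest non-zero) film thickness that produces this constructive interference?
2nt = (m − ½)λ with m = 1 → t = (m − ½)λ/(2n) = 100.2 nm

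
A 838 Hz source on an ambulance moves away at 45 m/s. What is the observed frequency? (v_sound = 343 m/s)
f_obs = f·v/(v + v_s) = 740.8 Hz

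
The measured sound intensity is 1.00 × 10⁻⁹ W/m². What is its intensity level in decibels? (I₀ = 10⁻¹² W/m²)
β = 10·log₁₀(I/I₀) = 30 dB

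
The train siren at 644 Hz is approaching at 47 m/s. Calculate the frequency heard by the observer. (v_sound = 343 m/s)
f_obs = f·v/(v − v_s) = 746.3 Hz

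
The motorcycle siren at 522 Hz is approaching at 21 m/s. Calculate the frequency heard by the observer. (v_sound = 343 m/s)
f_obs = f·v/(v − v_s) = 556 Hz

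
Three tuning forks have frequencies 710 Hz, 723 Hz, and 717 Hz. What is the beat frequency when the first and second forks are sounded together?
13 Hz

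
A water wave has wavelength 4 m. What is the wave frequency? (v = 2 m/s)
f = v/λ = 0.5 Hz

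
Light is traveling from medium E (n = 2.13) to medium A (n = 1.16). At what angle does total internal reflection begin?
θc = arcsin(n₂/n₁) = 33°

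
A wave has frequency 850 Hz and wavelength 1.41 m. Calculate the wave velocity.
v = fλ = 1198 m/s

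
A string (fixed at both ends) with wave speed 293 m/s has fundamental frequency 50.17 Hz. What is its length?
L = v/(2f₁) = 2.92 m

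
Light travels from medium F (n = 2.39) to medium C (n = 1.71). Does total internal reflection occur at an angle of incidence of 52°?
θc = arcsin(n₂/n₁) = 45.68°; 52° > θc, so yes — total internal reflection.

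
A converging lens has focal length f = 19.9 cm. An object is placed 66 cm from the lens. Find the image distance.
1/di = 1/f − 1/do → di = 28.49 cm (real image)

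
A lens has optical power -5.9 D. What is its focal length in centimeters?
f = 1/P = -16.95 cm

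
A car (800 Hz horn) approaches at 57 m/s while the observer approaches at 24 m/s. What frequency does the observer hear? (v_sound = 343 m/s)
f_obs = f·(v + v_o)/(v − v_s) = 1027 Hz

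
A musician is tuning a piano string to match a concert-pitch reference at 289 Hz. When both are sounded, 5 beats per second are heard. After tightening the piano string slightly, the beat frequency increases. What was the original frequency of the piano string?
294 Hz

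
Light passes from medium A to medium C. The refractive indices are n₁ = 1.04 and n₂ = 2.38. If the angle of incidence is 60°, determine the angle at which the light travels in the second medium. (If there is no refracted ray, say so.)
sin θ₂ = (n₁/n₂)·sin θ₁ = 0.3784 → θ₂ = 22.24°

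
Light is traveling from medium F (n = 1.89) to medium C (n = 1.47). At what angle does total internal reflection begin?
θc = arcsin(n₂/n₁) = 51.06°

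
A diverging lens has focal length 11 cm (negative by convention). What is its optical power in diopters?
P = 1/f = -9.091 D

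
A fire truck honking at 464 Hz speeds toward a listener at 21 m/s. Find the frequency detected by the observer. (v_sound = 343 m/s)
f_obs = f·v/(v − v_s) = 494.3 Hz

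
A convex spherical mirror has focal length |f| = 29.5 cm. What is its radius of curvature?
R = 2|f| = 59 cm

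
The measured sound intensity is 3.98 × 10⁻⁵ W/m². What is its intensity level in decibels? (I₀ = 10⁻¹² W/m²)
β = 10·log₁₀(I/I₀) = 76 dB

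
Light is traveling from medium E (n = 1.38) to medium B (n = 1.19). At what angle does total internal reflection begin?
θc = arcsin(n₂/n₁) = 59.58°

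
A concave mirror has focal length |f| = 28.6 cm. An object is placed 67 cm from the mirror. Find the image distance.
f = +28.6 cm (concave); 1/di = 1/f − 1/do → di = 49.9 cm (real image, in front of mirror)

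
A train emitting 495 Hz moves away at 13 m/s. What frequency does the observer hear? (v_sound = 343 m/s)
f_obs = f·v/(v + v_s) = 476.9 Hz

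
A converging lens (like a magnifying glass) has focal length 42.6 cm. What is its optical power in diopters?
P = 1/f = 2.347 D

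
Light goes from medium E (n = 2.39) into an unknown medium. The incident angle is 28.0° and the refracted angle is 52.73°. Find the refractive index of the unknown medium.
n₂ = n₁·sin θ₁ / sin θ₂ = 1.41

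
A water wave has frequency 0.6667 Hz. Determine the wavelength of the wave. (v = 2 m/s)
λ = v/f = 3 m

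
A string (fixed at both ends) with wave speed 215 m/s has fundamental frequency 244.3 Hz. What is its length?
L = v/(2f₁) = 0.44 m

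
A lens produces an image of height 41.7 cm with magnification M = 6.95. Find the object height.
ho = |hi|/|M| = 6 cm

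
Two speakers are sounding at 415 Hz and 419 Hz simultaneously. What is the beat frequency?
4 Hz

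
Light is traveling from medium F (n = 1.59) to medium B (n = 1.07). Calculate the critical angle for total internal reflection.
θc = arcsin(n₂/n₁) = 42.3°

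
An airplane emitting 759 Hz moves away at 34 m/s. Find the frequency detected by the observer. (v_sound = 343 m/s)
f_obs = f·v/(v + v_s) = 690.5 Hz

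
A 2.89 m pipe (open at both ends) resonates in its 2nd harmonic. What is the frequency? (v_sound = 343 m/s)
fₙ = nv/(2L) = 118.7 Hz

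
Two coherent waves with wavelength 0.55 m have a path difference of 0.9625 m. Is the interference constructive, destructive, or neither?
neither (partial) — path difference = 1.75λ, neither a whole number of wavelengths nor an odd multiple of λ/2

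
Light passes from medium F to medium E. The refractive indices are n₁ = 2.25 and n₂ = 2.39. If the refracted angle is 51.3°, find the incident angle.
sin θ₁ = (n₂/n₁)·sin θ₂ → θ₁ = 56°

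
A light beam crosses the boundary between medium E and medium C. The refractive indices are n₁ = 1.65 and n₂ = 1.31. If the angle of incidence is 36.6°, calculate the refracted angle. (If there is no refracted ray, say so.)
sin θ₂ = (n₁/n₂)·sin θ₁ = 0.751 → θ₂ = 48.67°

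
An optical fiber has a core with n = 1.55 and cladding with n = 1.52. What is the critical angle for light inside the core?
θc = arcsin(n_cladding/n_core) = 78.71°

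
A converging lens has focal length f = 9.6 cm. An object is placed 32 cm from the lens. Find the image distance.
1/di = 1/f − 1/do → di = 13.71 cm (real image)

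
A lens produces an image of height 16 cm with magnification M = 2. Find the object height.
ho = |hi|/|M| = 8 cm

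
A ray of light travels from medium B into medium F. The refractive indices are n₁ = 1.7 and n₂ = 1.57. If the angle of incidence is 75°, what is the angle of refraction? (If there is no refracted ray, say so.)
sin θ₂ = (n₁/n₂)·sin θ₁ = 1.046 > 1, so there is no refracted ray — the light undergoes total internal reflection.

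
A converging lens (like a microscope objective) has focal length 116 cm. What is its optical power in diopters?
P = 1/f = 0.8621 D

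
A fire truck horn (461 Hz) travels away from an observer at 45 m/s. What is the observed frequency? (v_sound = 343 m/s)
f_obs = f·v/(v + v_s) = 407.5 Hz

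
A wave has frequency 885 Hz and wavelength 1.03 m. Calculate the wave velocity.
v = fλ = 911.6 m/s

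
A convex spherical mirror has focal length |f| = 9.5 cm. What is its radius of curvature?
R = 2|f| = 19 cm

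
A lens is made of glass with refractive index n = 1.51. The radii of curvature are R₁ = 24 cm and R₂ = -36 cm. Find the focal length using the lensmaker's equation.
1/f = (n − 1)(1/R₁ − 1/R₂) → f = 28.24 cm (converging lens)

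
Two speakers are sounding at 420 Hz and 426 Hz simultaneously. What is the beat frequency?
6 Hz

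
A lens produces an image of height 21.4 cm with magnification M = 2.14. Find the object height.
ho = |hi|/|M| = 10 cm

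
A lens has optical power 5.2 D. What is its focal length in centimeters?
f = 1/P = 19.23 cm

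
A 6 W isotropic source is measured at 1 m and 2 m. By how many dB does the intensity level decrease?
Δβ = 20·log₁₀(r₂/r₁) = 6.021 dB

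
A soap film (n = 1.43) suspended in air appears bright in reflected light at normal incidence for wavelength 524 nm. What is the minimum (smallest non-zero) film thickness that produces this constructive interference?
2nt = (m − ½)λ with m = 1 → t = (m − ½)λ/(2n) = 91.61 nm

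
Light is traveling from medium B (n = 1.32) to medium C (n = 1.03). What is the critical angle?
θc = arcsin(n₂/n₁) = 51.29°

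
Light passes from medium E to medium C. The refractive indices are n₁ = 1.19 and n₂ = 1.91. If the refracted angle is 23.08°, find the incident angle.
sin θ₁ = (n₂/n₁)·sin θ₂ → θ₁ = 38.99°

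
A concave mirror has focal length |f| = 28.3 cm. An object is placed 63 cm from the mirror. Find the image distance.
f = +28.3 cm (concave); 1/di = 1/f − 1/do → di = 51.38 cm (real image, in front of mirror)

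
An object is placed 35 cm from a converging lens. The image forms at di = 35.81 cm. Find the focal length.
1/f = 1/do + 1/di → f = 17.7 cm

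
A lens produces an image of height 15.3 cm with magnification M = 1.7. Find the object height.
ho = |hi|/|M| = 9 cm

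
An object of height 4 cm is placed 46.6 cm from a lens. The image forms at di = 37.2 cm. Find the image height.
hi = (-di/do) × ho = -3.193 cm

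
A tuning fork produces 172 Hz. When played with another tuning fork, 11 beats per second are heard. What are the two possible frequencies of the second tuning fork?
f₂ = 172 ± 11 Hz → 183 Hz or 161 Hz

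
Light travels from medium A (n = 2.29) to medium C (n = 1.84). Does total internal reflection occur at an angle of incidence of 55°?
θc = arcsin(n₂/n₁) = 53.47°; 55° > θc, so yes — total internal reflection.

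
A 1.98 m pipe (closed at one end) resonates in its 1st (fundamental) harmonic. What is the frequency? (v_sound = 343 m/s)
fₙ = nv/(4L) = 43.31 Hz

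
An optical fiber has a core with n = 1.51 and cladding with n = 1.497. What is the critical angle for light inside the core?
θc = arcsin(n_cladding/n_core) = 82.48°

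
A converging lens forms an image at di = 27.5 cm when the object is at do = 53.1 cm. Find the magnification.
M = −di/do = -0.5179 (inverted image)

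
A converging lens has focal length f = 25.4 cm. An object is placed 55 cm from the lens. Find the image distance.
1/di = 1/f − 1/do → di = 47.2 cm (real image)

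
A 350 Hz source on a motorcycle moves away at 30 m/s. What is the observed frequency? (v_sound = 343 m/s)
f_obs = f·v/(v + v_s) = 321.8 Hz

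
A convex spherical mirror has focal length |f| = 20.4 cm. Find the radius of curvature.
R = 2|f| = 40.8 cm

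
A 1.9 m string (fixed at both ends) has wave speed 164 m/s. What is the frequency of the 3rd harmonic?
fₙ = nv/(2L) = 129.5 Hz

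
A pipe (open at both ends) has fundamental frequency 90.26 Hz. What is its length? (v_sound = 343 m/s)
L = v/(2f₁) = 1.9 m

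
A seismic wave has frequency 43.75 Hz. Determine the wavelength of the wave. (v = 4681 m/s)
λ = v/f = 107 m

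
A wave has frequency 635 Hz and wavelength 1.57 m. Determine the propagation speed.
v = fλ = 997 m/s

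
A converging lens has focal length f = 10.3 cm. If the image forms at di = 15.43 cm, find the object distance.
1/do = 1/f − 1/di → do = 30.98 cm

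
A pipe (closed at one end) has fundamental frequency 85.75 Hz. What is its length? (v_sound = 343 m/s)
L = v/(4f₁) = 1 m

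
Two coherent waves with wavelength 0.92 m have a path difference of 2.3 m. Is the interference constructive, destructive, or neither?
destructive — path difference = 2.5λ, an odd multiple of λ/2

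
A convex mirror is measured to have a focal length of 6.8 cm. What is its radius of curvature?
R = 2|f| = 13.6 cm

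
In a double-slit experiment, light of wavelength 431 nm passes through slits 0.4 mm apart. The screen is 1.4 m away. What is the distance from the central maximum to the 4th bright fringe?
y = mλL/d = 6.034 mm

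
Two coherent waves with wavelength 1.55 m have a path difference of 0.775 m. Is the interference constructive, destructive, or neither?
destructive — path difference = 0.5λ, an odd multiple of λ/2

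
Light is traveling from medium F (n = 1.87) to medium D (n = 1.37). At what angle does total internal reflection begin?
θc = arcsin(n₂/n₁) = 47.11°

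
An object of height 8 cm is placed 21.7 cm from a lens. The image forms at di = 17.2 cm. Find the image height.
hi = (-di/do) × ho = -6.341 cm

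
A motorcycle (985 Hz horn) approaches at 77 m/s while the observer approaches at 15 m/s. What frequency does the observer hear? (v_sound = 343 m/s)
f_obs = f·(v + v_o)/(v − v_s) = 1326 Hz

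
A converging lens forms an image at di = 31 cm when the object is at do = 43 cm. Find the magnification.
M = −di/do = -0.7209 (inverted image)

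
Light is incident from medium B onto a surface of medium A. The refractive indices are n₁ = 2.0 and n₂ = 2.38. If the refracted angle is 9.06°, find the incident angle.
sin θ₁ = (n₂/n₁)·sin θ₂ → θ₁ = 10.8°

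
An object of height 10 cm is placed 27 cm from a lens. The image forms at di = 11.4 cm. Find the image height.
hi = (-di/do) × ho = -4.222 cm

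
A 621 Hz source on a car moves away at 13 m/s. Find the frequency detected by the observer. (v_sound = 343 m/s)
f_obs = f·v/(v + v_s) = 598.3 Hz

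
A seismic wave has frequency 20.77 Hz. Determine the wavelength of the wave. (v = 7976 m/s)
λ = v/f = 384 m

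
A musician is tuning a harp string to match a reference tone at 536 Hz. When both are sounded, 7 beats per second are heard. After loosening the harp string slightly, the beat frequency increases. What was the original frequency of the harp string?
529 Hz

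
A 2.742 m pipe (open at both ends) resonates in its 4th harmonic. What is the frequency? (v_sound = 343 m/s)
fₙ = nv/(2L) = 250.2 Hz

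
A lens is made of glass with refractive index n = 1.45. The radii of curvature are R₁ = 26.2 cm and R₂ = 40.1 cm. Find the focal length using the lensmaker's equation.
1/f = (n − 1)(1/R₁ − 1/R₂) → f = 168 cm (converging lens)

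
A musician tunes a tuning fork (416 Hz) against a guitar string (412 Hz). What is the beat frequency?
4 Hz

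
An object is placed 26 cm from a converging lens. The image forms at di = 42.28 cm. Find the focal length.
1/f = 1/do + 1/di → f = 16.1 cm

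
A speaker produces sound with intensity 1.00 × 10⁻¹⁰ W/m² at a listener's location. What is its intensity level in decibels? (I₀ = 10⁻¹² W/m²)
β = 10·log₁₀(I/I₀) = 20 dB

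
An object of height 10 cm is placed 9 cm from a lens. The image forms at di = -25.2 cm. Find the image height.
hi = (-di/do) × ho = 28 cm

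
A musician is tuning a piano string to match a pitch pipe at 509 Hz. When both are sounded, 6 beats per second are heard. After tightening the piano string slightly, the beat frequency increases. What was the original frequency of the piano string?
515 Hz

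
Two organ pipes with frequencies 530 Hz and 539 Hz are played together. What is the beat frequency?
9 Hz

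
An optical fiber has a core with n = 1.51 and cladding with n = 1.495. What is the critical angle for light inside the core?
θc = arcsin(n_cladding/n_core) = 81.92°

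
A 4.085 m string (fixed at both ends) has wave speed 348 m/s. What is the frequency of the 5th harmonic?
fₙ = nv/(2L) = 213 Hz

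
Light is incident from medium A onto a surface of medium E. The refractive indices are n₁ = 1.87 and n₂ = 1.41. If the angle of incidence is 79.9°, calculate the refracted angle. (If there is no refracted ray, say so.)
sin θ₂ = (n₁/n₂)·sin θ₁ = 1.306 > 1, so there is no refracted ray — the light undergoes total internal reflection.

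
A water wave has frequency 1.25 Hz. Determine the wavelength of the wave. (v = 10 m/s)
λ = v/f = 8 m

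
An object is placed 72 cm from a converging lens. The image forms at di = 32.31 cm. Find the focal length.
1/f = 1/do + 1/di → f = 22.3 cm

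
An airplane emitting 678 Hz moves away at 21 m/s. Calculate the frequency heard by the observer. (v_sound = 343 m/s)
f_obs = f·v/(v + v_s) = 638.9 Hz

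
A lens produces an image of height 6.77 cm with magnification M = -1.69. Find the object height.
ho = |hi|/|M| = 4.006 cm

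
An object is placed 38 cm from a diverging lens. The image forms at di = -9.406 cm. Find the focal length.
1/f = 1/do + 1/di → f = -12.5 cm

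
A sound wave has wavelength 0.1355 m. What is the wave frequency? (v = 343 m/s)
f = v/λ = 2531 Hz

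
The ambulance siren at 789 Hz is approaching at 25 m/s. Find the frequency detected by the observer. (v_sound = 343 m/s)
f_obs = f·v/(v − v_s) = 851 Hz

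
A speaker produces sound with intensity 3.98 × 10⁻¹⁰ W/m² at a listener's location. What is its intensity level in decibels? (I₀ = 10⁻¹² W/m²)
β = 10·log₁₀(I/I₀) = 26 dB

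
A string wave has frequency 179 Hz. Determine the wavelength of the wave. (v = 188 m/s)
λ = v/f = 1.05 m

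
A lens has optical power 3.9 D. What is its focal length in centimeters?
f = 1/P = 25.64 cm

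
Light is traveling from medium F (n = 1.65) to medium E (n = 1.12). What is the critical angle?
θc = arcsin(n₂/n₁) = 42.75°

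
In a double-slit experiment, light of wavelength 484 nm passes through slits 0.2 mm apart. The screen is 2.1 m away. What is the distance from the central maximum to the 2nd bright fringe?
y = mλL/d = 10.16 mm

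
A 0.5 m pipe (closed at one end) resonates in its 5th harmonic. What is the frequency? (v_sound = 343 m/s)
fₙ = nv/(4L) = 857.5 Hz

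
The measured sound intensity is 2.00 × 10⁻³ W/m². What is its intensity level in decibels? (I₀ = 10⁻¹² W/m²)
β = 10·log₁₀(I/I₀) = 93.01 dB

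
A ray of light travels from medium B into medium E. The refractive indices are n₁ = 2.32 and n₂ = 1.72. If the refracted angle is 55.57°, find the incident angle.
sin θ₁ = (n₂/n₁)·sin θ₂ → θ₁ = 37.7°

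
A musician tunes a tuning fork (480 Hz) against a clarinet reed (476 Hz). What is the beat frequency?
4 Hz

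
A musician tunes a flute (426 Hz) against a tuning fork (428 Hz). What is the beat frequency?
2 Hz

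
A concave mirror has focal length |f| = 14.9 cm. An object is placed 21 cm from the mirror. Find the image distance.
f = +14.9 cm (concave); 1/di = 1/f − 1/do → di = 51.3 cm (real image, in front of mirror)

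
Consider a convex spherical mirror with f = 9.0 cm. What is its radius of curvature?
R = 2|f| = 18 cm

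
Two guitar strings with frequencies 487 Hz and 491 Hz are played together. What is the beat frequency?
4 Hz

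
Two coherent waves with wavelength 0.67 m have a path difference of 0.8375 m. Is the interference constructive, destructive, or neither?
neither (partial) — path difference = 1.25λ, neither a whole number of wavelengths nor an odd multiple of λ/2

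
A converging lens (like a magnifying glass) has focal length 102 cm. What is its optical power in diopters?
P = 1/f = 0.9804 D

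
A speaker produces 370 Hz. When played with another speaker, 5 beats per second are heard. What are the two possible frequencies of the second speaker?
f₂ = 370 ± 5 Hz → 375 Hz or 365 Hz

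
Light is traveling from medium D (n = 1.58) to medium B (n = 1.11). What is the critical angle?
θc = arcsin(n₂/n₁) = 44.63°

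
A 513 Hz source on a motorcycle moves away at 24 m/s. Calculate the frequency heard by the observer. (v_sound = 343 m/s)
f_obs = f·v/(v + v_s) = 479.5 Hz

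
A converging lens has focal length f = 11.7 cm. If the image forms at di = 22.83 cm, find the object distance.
1/do = 1/f − 1/di → do = 24 cm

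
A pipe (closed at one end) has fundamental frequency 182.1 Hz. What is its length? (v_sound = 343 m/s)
L = v/(4f₁) = 0.4709 m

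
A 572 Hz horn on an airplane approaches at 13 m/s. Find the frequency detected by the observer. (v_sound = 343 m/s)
f_obs = f·v/(v − v_s) = 594.5 Hz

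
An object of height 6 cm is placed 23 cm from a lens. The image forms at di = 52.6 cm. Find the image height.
hi = (-di/do) × ho = -13.72 cm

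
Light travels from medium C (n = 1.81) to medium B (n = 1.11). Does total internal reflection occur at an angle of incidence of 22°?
θc = arcsin(n₂/n₁) = 37.83°; 22° < θc, so no — the ray refracts.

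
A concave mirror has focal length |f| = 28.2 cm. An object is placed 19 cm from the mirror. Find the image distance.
f = +28.2 cm (concave); 1/di = 1/f − 1/do → di = -58.24 cm (virtual image, behind mirror)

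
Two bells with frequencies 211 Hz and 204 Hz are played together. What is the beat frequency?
7 Hz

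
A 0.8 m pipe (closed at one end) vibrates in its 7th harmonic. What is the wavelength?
λₙ = 4L/n = 0.4571 m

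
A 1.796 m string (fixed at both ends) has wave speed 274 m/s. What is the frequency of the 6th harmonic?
fₙ = nv/(2L) = 457.7 Hz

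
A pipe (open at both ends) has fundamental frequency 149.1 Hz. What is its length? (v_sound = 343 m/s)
L = v/(2f₁) = 1.15 m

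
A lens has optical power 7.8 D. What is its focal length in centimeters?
f = 1/P = 12.82 cm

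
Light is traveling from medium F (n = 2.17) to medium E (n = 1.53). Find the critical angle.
θc = arcsin(n₂/n₁) = 44.84°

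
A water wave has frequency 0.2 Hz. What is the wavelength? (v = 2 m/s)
λ = v/f = 10 m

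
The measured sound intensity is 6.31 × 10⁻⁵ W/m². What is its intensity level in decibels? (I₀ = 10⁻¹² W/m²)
β = 10·log₁₀(I/I₀) = 78 dB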